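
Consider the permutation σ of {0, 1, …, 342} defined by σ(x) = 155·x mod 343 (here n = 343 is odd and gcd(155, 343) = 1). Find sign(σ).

+1

Orbit of 211 under x↦155x: [211, 120, 78, 85, 141, 246, 57]… (length divides ord_343(155)).
19 cycles of lengths [49, 49, 49, 49, 49, 49, 7, 7, 7, 7, 7, 7, 1, 1, 1, 1, 1, 1, 1].
With 19 cycles on 343 points, sign = (−1)^{343−19} = +1.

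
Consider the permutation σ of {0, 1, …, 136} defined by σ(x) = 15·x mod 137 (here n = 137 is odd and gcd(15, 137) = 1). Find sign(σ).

+1

Start at x=88: 88 → 87 → 72 → 121 → 34 → 99 → 115 → … (one orbit).
5 cycles of lengths [34, 34, 34, 34, 1].
With 5 cycles on 137 points, sign = (−1)^{137−5} = +1.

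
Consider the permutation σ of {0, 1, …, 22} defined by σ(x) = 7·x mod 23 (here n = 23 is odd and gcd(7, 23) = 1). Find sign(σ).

-1

Start at x=12: 12 → 15 → 13 → 22 → 16 → 20 → 2 → … (one orbit).
Cycle lengths of π_7 on ℤ/23ℤ: [22, 1]; 2 cycles in total.
sign(π) = (−1)^{n − #cycles} = (−1)^{23−2} = (−1)^21 = -1.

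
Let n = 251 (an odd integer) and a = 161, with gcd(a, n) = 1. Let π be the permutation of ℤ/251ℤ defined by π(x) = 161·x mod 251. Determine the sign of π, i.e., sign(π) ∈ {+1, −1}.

Orbit of 179 under x↦161x: [179, 205, 124, 135, 149, 144, 92]… (length divides ord_251(161)).
3 cycles of lengths [125, 125, 1].
Σ(ℓ_i−1) = 251−3 = 248; sign = (−1)^248 = +1.

+1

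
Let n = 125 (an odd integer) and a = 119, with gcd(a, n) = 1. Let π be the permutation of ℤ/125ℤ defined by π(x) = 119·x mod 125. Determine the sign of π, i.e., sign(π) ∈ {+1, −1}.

Start at x=56: 56 → 39 → 16 → 29 → 76 → 44 → 111 → … (one orbit).
Cycle lengths of π_119 on ℤ/125ℤ: [50, 50, 10, 10, 2, 2, 1]; 7 cycles in total.
With 7 cycles on 125 points, sign = (−1)^{125−7} = +1.
Check: (119/125) = +1 by Zolotarev.

+1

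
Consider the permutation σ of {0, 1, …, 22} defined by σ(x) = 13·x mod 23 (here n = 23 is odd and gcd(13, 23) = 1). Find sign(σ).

+1

Trace 6: π^k(6) = [6, 9, 2, 3, 16, 1, 13] for k=0..6.
Decompose π into cycles: lengths [11, 11, 1] (3 cycles, including the fixed point 0).
sign(π) = (−1)^{n − #cycles} = (−1)^{23−3} = (−1)^20 = +1.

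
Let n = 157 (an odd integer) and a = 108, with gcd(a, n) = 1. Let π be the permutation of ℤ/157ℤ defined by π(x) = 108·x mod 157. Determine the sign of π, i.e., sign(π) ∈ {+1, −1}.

Start at x=108: 108 → 46 → 101 → 75 → 93 → 153 → 39 → … (one orbit).
The orbit structure of x ↦ 108x mod 157: 13 orbits of sizes [13, 13, 13, 13, 13, 13, 13, 13, 13, 13, 13, 13, 1].
With 13 cycles on 157 points, sign = (−1)^{157−13} = +1.

+1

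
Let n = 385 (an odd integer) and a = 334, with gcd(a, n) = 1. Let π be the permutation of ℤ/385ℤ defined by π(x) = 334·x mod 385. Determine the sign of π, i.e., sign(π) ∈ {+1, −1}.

-1

Trace 339: π^k(339) = [339, 36, 89, 81, 104, 86, 234] for k=0..6.
Cycle type of π: 30×10 + 10×4 + 6×5 + 5×2 + 2×2 + 1; total 24 cycles.
n − c = 385 − 24 = 361; sign = (−1)^361 = -1.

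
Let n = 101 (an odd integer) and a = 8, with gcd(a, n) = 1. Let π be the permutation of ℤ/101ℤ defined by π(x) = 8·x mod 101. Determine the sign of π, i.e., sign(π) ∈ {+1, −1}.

Start at x=14: 14 → 11 → 88 → 98 → 77 → 10 → 80 → … (one orbit).
Cycle type of π: 100 + 1; total 2 cycles.
With 2 cycles on 101 points, sign = (−1)^{101−2} = -1.

-1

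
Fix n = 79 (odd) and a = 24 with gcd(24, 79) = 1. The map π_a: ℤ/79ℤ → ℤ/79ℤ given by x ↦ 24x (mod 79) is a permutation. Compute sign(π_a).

-1

Trace 56: π^k(56) = [56, 1, 24, 23, 78, 55] for k=0..5.
The orbit structure of x ↦ 24x mod 79: 14 orbits of sizes [6, 6, 6, 6, 6, 6, 6, 6, 6, 6, 6, 6, 6, 1].
n − c = 79 − 14 = 65; sign = (−1)^65 = -1.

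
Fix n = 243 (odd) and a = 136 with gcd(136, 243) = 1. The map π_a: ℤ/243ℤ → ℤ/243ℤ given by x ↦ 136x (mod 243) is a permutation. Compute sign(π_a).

+1

Orbit of 163 under x↦136x: [163, 55, 190, 82, 217, 109, 1]… (length divides ord_243(136)).
π_136 has 63 disjoint cycles with lengths [9, 9, 9, 9, 9, 9, 9, 9, 9, 9, 9, 9, 9, 9, 9, 9, 9, 9, 3, 3, 3, 3, 3, 3, 3, 3, 3, 3, 3, 3, 3, 3, 3, 3, 3, 3, 1, 1, 1, 1, 1, 1, 1, 1, 1, 1, 1, 1, 1, 1, 1, 1, 1, 1, 1, 1, 1, 1, 1, 1, 1, 1, 1] on {0,…,242}.
63 cycles on 243: each ℓ→(−1)^(ℓ−1), product (−1)^180 = +1.
Zolotarev: (136|243) = +1, matching the cycle-count sign.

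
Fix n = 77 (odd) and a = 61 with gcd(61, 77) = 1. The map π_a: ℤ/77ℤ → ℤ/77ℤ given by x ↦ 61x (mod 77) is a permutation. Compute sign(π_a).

+1

Orbit of 1 under x↦61x: [1, 61, 25, 62, 9, 10, 71]… (length divides ord_77(61)).
π_61 has 5 disjoint cycles with lengths [30, 30, 10, 6, 1] on {0,…,76}.
n − c = 77 − 5 = 72; sign = (−1)^72 = +1.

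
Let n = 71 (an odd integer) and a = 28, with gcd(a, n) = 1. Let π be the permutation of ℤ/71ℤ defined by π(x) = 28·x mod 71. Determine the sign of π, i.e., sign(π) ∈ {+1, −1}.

Trace 14: π^k(14) = [14, 37, 42, 40, 55, 49, 23] for k=0..6.
Decompose π into cycles: lengths [70, 1] (2 cycles, including the fixed point 0).
71 − 2 = 69 transpositions; sign(π) = (−1)^69 = -1.

-1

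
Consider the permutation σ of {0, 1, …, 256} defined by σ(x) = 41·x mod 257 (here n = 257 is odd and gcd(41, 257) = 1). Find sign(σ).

-1

Orbit of 68 under x↦41x: [68, 218, 200, 233, 44, 5, 205]… (length divides ord_257(41)).
Cycle type of π: 256 + 1; total 2 cycles.
With 2 cycles on 257 points, sign = (−1)^{257−2} = -1.
Check: (41/257) = -1 by Zolotarev.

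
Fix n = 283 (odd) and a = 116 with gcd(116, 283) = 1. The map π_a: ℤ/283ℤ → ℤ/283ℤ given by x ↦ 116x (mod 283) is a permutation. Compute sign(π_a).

+1

Trace 4: π^k(4) = [4, 181, 54, 38, 163, 230, 78] for k=0..6.
Cycle lengths of π_116 on ℤ/283ℤ: [47, 47, 47, 47, 47, 47, 1]; 7 cycles in total.
n − c = 283 − 7 = 276; sign = (−1)^276 = +1.
Zolotarev: (116|283) = +1, matching the cycle-count sign.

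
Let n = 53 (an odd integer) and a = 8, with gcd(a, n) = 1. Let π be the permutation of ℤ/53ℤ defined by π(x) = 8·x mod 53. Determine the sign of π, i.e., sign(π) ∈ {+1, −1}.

-1

Start at x=5: 5 → 40 → 2 → 16 → 22 → 17 → 30 → … (one orbit).
π_8 has 2 disjoint cycles with lengths [52, 1] on {0,…,52}.
With 2 cycles on 53 points, sign = (−1)^{53−2} = -1.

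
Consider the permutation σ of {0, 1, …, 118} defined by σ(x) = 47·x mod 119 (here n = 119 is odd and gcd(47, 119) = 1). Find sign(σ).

Start at x=16: 16 → 38 → 1 → 47 → 67 → 55 → 86 → … (one orbit).
π_47 has 14 disjoint cycles with lengths [12, 12, 12, 12, 12, 12, 12, 12, 6, 4, 4, 4, 4, 1] on {0,…,118}.
n − c = 119 − 14 = 105; sign = (−1)^105 = -1.
Zolotarev: (47|119) = -1, matching the cycle-count sign.

-1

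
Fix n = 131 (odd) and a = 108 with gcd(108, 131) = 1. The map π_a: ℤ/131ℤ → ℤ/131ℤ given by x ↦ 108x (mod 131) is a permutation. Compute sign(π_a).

Trace 64: π^k(64) = [64, 100, 58, 107, 28, 11, 9] for k=0..6.
Cycle lengths of π_108 on ℤ/131ℤ: [65, 65, 1]; 3 cycles in total.
3 cycles on 131: each ℓ→(−1)^(ℓ−1), product (−1)^128 = +1.
Via Zolotarev, sign(π_{108}) = (108|131) = +1.

+1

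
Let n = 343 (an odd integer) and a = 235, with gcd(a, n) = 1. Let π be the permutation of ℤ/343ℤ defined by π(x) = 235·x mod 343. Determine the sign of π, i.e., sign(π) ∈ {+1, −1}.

Trace 18: π^k(18) = [18, 114, 36, 228, 72, 113, 144] for k=0..6.
Decompose π into cycles: lengths [147, 147, 21, 21, 3, 3, 1] (7 cycles, including the fixed point 0).
sign(π) = (−1)^{n − #cycles} = (−1)^{343−7} = (−1)^336 = +1.
(235|343)_J = +1 (Zolotarev's lemma cross-check).

+1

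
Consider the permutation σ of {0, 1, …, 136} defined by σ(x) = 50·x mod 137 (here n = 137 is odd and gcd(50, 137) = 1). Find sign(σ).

Start at x=133: 133 → 74 → 1 → 50 → 34 → 56 → 60 → … (one orbit).
Decompose π into cycles: lengths [17, 17, 17, 17, 17, 17, 17, 17, 1] (9 cycles, including the fixed point 0).
137 − 9 = 128 transpositions; sign(π) = (−1)^128 = +1.

+1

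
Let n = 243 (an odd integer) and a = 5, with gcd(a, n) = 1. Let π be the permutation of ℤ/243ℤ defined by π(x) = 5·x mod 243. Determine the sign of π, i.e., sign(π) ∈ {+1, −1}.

-1

Trace 154: π^k(154) = [154, 41, 205, 53, 22, 110, 64] for k=0..6.
6 cycles of lengths [162, 54, 18, 6, 2, 1].
n − c = 243 − 6 = 237; sign = (−1)^237 = -1.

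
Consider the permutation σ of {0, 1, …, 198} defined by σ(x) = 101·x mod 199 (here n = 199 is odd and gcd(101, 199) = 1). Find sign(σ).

-1

Trace 181: π^k(181) = [181, 172, 59, 188, 83, 25, 137] for k=0..6.
Decompose π into cycles: lengths [66, 66, 66, 1] (4 cycles, including the fixed point 0).
Σ(ℓ_i−1) = 199−4 = 195; sign = (−1)^195 = -1.
Via Zolotarev, sign(π_{101}) = (101|199) = -1.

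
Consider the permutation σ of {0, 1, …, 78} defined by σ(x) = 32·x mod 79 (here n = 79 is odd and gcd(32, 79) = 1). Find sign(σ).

+1

Orbit of 55 under x↦32x: [55, 22, 72, 13, 21, 40, 16]… (length divides ord_79(32)).
Cycle type of π: 39×2 + 1; total 3 cycles.
n − c = 79 − 3 = 76; sign = (−1)^76 = +1.
(32|79)_J = +1 (Zolotarev's lemma cross-check).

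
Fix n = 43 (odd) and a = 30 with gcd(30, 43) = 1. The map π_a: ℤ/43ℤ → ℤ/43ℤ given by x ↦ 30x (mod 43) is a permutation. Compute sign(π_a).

Orbit of 36 under x↦30x: [36, 5, 21, 28, 23, 2, 17]… (length divides ord_43(30)).
Cycle lengths of π_30 on ℤ/43ℤ: [42, 1]; 2 cycles in total.
With 2 cycles on 43 points, sign = (−1)^{43−2} = -1.

-1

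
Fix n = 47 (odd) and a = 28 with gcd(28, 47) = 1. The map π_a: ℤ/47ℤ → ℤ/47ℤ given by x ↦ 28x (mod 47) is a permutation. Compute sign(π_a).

Start at x=3: 3 → 37 → 2 → 9 → 17 → 6 → 27 → … (one orbit).
Decompose π into cycles: lengths [23, 23, 1] (3 cycles, including the fixed point 0).
sign(π) = (−1)^{n − #cycles} = (−1)^{47−3} = (−1)^44 = +1.

+1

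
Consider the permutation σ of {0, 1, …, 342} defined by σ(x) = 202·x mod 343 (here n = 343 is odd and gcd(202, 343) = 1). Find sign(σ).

Start at x=216: 216 → 71 → 279 → 106 → 146 → 337 → 160 → … (one orbit).
Cycle lengths of π_202 on ℤ/343ℤ: [98, 98, 98, 14, 14, 14, 2, 2, 2, 1]; 10 cycles in total.
Σ(ℓ_i−1) = 343−10 = 333; sign = (−1)^333 = -1.
Via Zolotarev, sign(π_{202}) = (202|343) = -1.

-1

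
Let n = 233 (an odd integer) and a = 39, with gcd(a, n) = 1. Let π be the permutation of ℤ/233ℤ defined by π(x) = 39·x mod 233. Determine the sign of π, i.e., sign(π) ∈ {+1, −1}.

Start at x=67: 67 → 50 → 86 → 92 → 93 → 132 → 22 → … (one orbit).
Decompose π into cycles: lengths [232, 1] (2 cycles, including the fixed point 0).
233 − 2 = 231 transpositions; sign(π) = (−1)^231 = -1.

-1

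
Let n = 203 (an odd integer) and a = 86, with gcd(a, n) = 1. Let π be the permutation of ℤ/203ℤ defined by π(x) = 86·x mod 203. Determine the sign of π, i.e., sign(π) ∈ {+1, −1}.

+1

Orbit of 88 under x↦86x: [88, 57, 30, 144, 1, 86]… (length divides ord_203(86)).
π_86 has 45 disjoint cycles with lengths [6, 6, 6, 6, 6, 6, 6, 6, 6, 6, 6, 6, 6, 6, 6, 6, 6, 6, 6, 6, 6, 6, 6, 6, 6, 6, 6, 6, 3, 3, 2, 2, 2, 2, 2, 2, 2, 2, 2, 2, 2, 2, 2, 2, 1] on {0,…,202}.
203 − 45 = 158 transpositions; sign(π) = (−1)^158 = +1.
(86|203)_J = +1 (Zolotarev's lemma cross-check).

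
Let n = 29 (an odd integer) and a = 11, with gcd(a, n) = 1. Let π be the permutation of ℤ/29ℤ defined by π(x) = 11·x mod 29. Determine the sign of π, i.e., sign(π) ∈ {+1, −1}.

-1

Trace 22: π^k(22) = [22, 10, 23, 21, 28, 18, 24] for k=0..6.
Decompose π into cycles: lengths [28, 1] (2 cycles, including the fixed point 0).
With 2 cycles on 29 points, sign = (−1)^{29−2} = -1.
Check: (11/29) = -1 by Zolotarev.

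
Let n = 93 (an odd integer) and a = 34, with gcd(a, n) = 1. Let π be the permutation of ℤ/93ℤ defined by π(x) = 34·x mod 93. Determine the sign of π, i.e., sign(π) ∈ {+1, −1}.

Start at x=61: 61 → 28 → 22 → 4 → 43 → 67 → 46 → … (one orbit).
The orbit structure of x ↦ 34x mod 93: 6 orbits of sizes [30, 30, 30, 1, 1, 1].
With 6 cycles on 93 points, sign = (−1)^{93−6} = -1.
Zolotarev: (34|93) = -1, matching the cycle-count sign.

-1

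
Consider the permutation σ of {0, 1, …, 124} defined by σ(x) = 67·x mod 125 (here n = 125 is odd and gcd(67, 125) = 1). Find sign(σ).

Orbit of 57 under x↦67x: [57, 69, 123, 116, 22, 99, 8]… (length divides ord_125(67)).
Cycle type of π: 100 + 20 + 4 + 1; total 4 cycles.
n − c = 125 − 4 = 121; sign = (−1)^121 = -1.

-1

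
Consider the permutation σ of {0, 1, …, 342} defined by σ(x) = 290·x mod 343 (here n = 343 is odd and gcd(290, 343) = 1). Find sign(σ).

-1

Start at x=300: 300 → 221 → 292 → 302 → 115 → 79 → 272 → … (one orbit).
Decompose π into cycles: lengths [294, 42, 6, 1] (4 cycles, including the fixed point 0).
4 cycles on 343: each ℓ→(−1)^(ℓ−1), product (−1)^339 = -1.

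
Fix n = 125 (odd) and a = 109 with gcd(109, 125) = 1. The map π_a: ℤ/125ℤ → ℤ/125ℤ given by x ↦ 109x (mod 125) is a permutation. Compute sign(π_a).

Orbit of 116 under x↦109x: [116, 19, 71, 114, 51, 59, 56]… (length divides ord_125(109)).
π_109 has 7 disjoint cycles with lengths [50, 50, 10, 10, 2, 2, 1] on {0,…,124}.
Σ(ℓ_i−1) = 125−7 = 118; sign = (−1)^118 = +1.
Check: (109/125) = +1 by Zolotarev.

+1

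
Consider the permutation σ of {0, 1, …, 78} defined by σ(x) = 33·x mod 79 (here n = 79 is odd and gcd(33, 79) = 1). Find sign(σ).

-1

Orbit of 52 under x↦33x: [52, 57, 64, 58, 18, 41, 10]… (length divides ord_79(33)).
The orbit structure of x ↦ 33x mod 79: 4 orbits of sizes [26, 26, 26, 1].
79 − 4 = 75 transpositions; sign(π) = (−1)^75 = -1.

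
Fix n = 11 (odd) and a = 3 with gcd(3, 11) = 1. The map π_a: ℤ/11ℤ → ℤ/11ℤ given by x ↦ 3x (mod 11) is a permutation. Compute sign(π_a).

Start at x=3: 3 → 9 → 5 → 4 → 1 → 3 (one orbit).
Cycle lengths of π_3 on ℤ/11ℤ: [5, 5, 1]; 3 cycles in total.
sign(π) = (−1)^{n − #cycles} = (−1)^{11−3} = (−1)^8 = +1.

+1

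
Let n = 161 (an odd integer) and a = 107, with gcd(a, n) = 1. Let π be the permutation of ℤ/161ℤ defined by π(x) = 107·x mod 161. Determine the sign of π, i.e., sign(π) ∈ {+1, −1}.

-1

Orbit of 50 under x↦107x: [50, 37, 95, 22, 100, 74, 29]… (length divides ord_161(107)).
6 cycles of lengths [66, 66, 22, 3, 3, 1].
With 6 cycles on 161 points, sign = (−1)^{161−6} = -1.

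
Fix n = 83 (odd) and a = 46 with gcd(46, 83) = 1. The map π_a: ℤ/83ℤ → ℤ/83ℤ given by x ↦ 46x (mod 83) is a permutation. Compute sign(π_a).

-1

Trace 4: π^k(4) = [4, 18, 81, 74, 1, 46, 41] for k=0..6.
Decompose π into cycles: lengths [82, 1] (2 cycles, including the fixed point 0).
sign(π) = (−1)^{n − #cycles} = (−1)^{83−2} = (−1)^81 = -1.
Check: (46/83) = -1 by Zolotarev.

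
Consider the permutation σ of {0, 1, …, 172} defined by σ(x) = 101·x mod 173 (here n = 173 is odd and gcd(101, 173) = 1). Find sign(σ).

-1

Start at x=85: 85 → 108 → 9 → 44 → 119 → 82 → 151 → … (one orbit).
Cycle type of π: 172 + 1; total 2 cycles.
2 cycles on 173: each ℓ→(−1)^(ℓ−1), product (−1)^171 = -1.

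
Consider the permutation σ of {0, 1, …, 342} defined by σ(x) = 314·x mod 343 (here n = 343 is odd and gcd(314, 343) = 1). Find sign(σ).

-1

Orbit of 244 under x↦314x: [244, 127, 90, 134, 230, 190, 321]… (length divides ord_343(314)).
π_314 has 10 disjoint cycles with lengths [98, 98, 98, 14, 14, 14, 2, 2, 2, 1] on {0,…,342}.
Σ(ℓ_i−1) = 343−10 = 333; sign = (−1)^333 = -1.
(314|343)_J = -1 (Zolotarev's lemma cross-check).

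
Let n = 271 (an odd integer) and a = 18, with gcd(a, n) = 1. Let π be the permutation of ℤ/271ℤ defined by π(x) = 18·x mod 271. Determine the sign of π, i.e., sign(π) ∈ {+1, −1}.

+1

Start at x=187: 187 → 114 → 155 → 80 → 85 → 175 → 169 → … (one orbit).
Cycle type of π: 135×2 + 1; total 3 cycles.
271 − 3 = 268 transpositions; sign(π) = (−1)^268 = +1.
Zolotarev: (18|271) = +1, matching the cycle-count sign.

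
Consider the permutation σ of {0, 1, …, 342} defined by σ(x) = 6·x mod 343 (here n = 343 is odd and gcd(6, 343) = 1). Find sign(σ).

Orbit of 209 under x↦6x: [209, 225, 321, 211, 237, 50, 300]… (length divides ord_343(6)).
The orbit structure of x ↦ 6x mod 343: 10 orbits of sizes [98, 98, 98, 14, 14, 14, 2, 2, 2, 1].
Σ(ℓ_i−1) = 343−10 = 333; sign = (−1)^333 = -1.
Zolotarev: (6|343) = -1, matching the cycle-count sign.

-1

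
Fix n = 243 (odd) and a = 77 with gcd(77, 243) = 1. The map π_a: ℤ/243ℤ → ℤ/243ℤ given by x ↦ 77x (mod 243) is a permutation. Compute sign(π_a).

-1

Start at x=119: 119 → 172 → 122 → 160 → 170 → 211 → 209 → … (one orbit).
Cycle lengths of π_77 on ℤ/243ℤ: [162, 54, 18, 6, 2, 1]; 6 cycles in total.
n − c = 243 − 6 = 237; sign = (−1)^237 = -1.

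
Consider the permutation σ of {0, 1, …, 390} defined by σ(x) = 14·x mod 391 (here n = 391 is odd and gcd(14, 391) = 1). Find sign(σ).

Orbit of 107 under x↦14x: [107, 325, 249, 358, 320, 179, 160]… (length divides ord_391(14)).
The orbit structure of x ↦ 14x mod 391: 5 orbits of sizes [176, 176, 22, 16, 1].
n − c = 391 − 5 = 386; sign = (−1)^386 = +1.
(14|391)_J = +1 (Zolotarev's lemma cross-check).

+1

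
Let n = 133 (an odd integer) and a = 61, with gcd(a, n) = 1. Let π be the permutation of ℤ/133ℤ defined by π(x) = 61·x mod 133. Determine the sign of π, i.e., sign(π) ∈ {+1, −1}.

Start at x=24: 24 → 1 → 61 → 130 → 83 → 9 → 17 → … (one orbit).
Cycle type of π: 18×6 + 9×2 + 6 + 1; total 10 cycles.
Σ(ℓ_i−1) = 133−10 = 123; sign = (−1)^123 = -1.

-1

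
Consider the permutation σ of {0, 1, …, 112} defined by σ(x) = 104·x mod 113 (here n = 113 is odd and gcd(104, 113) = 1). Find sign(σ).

+1

Start at x=9: 9 → 32 → 51 → 106 → 63 → 111 → 18 → … (one orbit).
The orbit structure of x ↦ 104x mod 113: 3 orbits of sizes [56, 56, 1].
n − c = 113 − 3 = 110; sign = (−1)^110 = +1.
The Jacobi symbol (104|113) = +1 (Zolotarev) agrees.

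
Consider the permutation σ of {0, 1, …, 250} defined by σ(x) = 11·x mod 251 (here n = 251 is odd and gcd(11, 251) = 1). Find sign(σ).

-1

Trace 38: π^k(38) = [38, 167, 80, 127, 142, 56, 114] for k=0..6.
Decompose π into cycles: lengths [250, 1] (2 cycles, including the fixed point 0).
n − c = 251 − 2 = 249; sign = (−1)^249 = -1.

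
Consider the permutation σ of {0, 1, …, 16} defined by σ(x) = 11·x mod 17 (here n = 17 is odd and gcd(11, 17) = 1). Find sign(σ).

Orbit of 5 under x↦11x: [5, 4, 10, 8, 3, 16, 6]… (length divides ord_17(11)).
Decompose π into cycles: lengths [16, 1] (2 cycles, including the fixed point 0).
17 − 2 = 15 transpositions; sign(π) = (−1)^15 = -1.

-1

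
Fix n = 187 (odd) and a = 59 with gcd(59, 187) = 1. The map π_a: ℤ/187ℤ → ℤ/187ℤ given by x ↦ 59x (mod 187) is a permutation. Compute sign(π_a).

Trace 104: π^k(104) = [104, 152, 179, 89, 15, 137, 42] for k=0..6.
π_59 has 9 disjoint cycles with lengths [40, 40, 40, 40, 8, 8, 5, 5, 1] on {0,…,186}.
9 cycles on 187: each ℓ→(−1)^(ℓ−1), product (−1)^178 = +1.
(59|187)_J = +1 (Zolotarev's lemma cross-check).

+1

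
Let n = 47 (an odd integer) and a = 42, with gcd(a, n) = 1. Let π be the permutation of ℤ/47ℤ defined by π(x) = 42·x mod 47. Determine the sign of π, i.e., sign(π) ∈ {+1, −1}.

+1

Start at x=32: 32 → 28 → 1 → 42 → 25 → 16 → 14 → … (one orbit).
π_42 has 3 disjoint cycles with lengths [23, 23, 1] on {0,…,46}.
sign(π) = (−1)^{n − #cycles} = (−1)^{47−3} = (−1)^44 = +1.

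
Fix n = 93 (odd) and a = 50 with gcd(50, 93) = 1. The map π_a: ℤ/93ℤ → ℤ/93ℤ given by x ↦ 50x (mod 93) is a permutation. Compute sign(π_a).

Start at x=25: 25 → 41 → 4 → 14 → 49 → 32 → 19 → … (one orbit).
Cycle lengths of π_50 on ℤ/93ℤ: [30, 30, 15, 15, 2, 1]; 6 cycles in total.
93 − 6 = 87 transpositions; sign(π) = (−1)^87 = -1.

-1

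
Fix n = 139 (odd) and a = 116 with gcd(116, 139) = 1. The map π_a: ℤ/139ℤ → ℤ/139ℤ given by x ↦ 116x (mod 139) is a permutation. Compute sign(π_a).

Orbit of 63 under x↦116x: [63, 80, 106, 64, 57, 79, 129]… (length divides ord_139(116)).
Decompose π into cycles: lengths [23, 23, 23, 23, 23, 23, 1] (7 cycles, including the fixed point 0).
7 cycles on 139: each ℓ→(−1)^(ℓ−1), product (−1)^132 = +1.
(116|139)_J = +1 (Zolotarev's lemma cross-check).

+1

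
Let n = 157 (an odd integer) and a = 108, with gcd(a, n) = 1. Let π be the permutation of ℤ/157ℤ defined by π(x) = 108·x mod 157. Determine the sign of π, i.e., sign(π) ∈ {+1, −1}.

Trace 93: π^k(93) = [93, 153, 39, 130, 67, 14, 99] for k=0..6.
Cycle lengths of π_108 on ℤ/157ℤ: [13, 13, 13, 13, 13, 13, 13, 13, 13, 13, 13, 13, 1]; 13 cycles in total.
157 − 13 = 144 transpositions; sign(π) = (−1)^144 = +1.

+1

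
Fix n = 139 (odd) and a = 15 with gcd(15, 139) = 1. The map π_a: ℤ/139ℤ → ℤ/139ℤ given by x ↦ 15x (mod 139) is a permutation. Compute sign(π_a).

Orbit of 107 under x↦15x: [107, 76, 28, 3, 45, 119, 117]… (length divides ord_139(15)).
Decompose π into cycles: lengths [138, 1] (2 cycles, including the fixed point 0).
n − c = 139 − 2 = 137; sign = (−1)^137 = -1.

-1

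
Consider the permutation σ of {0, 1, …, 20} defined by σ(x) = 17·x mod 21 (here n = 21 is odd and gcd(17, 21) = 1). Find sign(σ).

+1

Start at x=4: 4 → 5 → 1 → 17 → 16 → 20 → 4 (one orbit).
5 cycles of lengths [6, 6, 6, 2, 1].
Σ(ℓ_i−1) = 21−5 = 16; sign = (−1)^16 = +1.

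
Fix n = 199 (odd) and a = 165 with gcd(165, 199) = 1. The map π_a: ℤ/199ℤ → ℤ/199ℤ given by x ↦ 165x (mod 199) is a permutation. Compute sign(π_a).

Trace 14: π^k(14) = [14, 121, 65, 178, 117, 2, 131] for k=0..6.
Decompose π into cycles: lengths [99, 99, 1] (3 cycles, including the fixed point 0).
With 3 cycles on 199 points, sign = (−1)^{199−3} = +1.
Zolotarev: (165|199) = +1, matching the cycle-count sign.

+1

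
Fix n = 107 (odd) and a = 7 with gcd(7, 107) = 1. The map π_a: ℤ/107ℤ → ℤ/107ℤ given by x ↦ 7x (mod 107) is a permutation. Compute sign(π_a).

-1

Start at x=67: 67 → 41 → 73 → 83 → 46 → 1 → 7 → … (one orbit).
2 cycles of lengths [106, 1].
n − c = 107 − 2 = 105; sign = (−1)^105 = -1.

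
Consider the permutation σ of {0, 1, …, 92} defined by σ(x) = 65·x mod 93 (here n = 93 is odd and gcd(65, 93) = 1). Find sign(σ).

Start at x=7: 7 → 83 → 1 → 65 → 40 → 89 → 19 → … (one orbit).
Cycle lengths of π_65 on ℤ/93ℤ: [30, 30, 30, 2, 1]; 5 cycles in total.
5 cycles on 93: each ℓ→(−1)^(ℓ−1), product (−1)^88 = +1.
The Jacobi symbol (65|93) = +1 (Zolotarev) agrees.

+1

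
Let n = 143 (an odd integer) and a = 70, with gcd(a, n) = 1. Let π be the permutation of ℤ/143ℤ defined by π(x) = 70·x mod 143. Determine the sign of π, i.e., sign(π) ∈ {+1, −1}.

Orbit of 53 under x↦70x: [53, 135, 12, 125, 27, 31, 25]… (length divides ord_143(70)).
π_70 has 12 disjoint cycles with lengths [20, 20, 20, 20, 20, 20, 5, 5, 4, 4, 4, 1] on {0,…,142}.
sign(π) = (−1)^{n − #cycles} = (−1)^{143−12} = (−1)^131 = -1.

-1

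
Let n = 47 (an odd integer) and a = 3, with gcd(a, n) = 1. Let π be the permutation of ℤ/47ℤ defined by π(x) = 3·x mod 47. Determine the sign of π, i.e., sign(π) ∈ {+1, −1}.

+1

Orbit of 32 under x↦3x: [32, 2, 6, 18, 7, 21, 16]… (length divides ord_47(3)).
Decompose π into cycles: lengths [23, 23, 1] (3 cycles, including the fixed point 0).
47 − 3 = 44 transpositions; sign(π) = (−1)^44 = +1.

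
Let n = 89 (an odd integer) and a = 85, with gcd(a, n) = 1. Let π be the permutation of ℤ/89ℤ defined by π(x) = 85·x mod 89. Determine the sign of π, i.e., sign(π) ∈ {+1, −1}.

+1

Trace 11: π^k(11) = [11, 45, 87, 8, 57, 39, 22] for k=0..6.
Decompose π into cycles: lengths [22, 22, 22, 22, 1] (5 cycles, including the fixed point 0).
Σ(ℓ_i−1) = 89−5 = 84; sign = (−1)^84 = +1.
(85|89)_J = +1 (Zolotarev's lemma cross-check).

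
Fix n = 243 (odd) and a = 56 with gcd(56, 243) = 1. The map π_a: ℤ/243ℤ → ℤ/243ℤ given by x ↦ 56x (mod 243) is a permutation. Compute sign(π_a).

Orbit of 239 under x↦56x: [239, 19, 92, 49, 71, 88, 68]… (length divides ord_243(56)).
Decompose π into cycles: lengths [162, 54, 18, 6, 2, 1] (6 cycles, including the fixed point 0).
With 6 cycles on 243 points, sign = (−1)^{243−6} = -1.

-1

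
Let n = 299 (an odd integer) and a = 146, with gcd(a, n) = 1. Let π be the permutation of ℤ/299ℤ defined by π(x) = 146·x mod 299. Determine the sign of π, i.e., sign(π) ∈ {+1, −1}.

+1

Trace 118: π^k(118) = [118, 185, 100, 248, 29, 48, 131] for k=0..6.
The orbit structure of x ↦ 146x mod 299: 15 orbits of sizes [33, 33, 33, 33, 33, 33, 33, 33, 11, 11, 3, 3, 3, 3, 1].
sign(π) = (−1)^{n − #cycles} = (−1)^{299−15} = (−1)^284 = +1.
Via Zolotarev, sign(π_{146}) = (146|299) = +1.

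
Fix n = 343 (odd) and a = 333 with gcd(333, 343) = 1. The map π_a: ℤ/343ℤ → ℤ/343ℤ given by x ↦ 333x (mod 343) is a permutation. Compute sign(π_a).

Start at x=50: 50 → 186 → 198 → 78 → 249 → 254 → 204 → … (one orbit).
Decompose π into cycles: lengths [147, 147, 21, 21, 3, 3, 1] (7 cycles, including the fixed point 0).
n − c = 343 − 7 = 336; sign = (−1)^336 = +1.

+1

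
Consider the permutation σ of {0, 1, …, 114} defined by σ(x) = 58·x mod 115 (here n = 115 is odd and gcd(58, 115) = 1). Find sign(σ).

-1

Start at x=82: 82 → 41 → 78 → 39 → 77 → 96 → 48 → … (one orbit).
π_58 has 6 disjoint cycles with lengths [44, 44, 11, 11, 4, 1] on {0,…,114}.
Σ(ℓ_i−1) = 115−6 = 109; sign = (−1)^109 = -1.
Via Zolotarev, sign(π_{58}) = (58|115) = -1.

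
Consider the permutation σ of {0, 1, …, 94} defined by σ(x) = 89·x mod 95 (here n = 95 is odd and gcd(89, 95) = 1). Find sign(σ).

-1

Trace 14: π^k(14) = [14, 11, 29, 16, 94, 6, 59] for k=0..6.
8 cycles of lengths [18, 18, 18, 18, 18, 2, 2, 1].
8 cycles on 95: each ℓ→(−1)^(ℓ−1), product (−1)^87 = -1.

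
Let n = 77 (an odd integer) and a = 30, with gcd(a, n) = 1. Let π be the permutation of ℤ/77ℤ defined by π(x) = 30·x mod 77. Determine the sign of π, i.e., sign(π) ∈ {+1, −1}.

-1

Trace 71: π^k(71) = [71, 51, 67, 8, 9, 39, 15] for k=0..6.
Decompose π into cycles: lengths [30, 30, 10, 3, 3, 1] (6 cycles, including the fixed point 0).
sign(π) = (−1)^{n − #cycles} = (−1)^{77−6} = (−1)^71 = -1.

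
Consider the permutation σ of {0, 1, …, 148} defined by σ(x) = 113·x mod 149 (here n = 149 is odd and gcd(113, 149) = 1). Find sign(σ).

+1

Trace 118: π^k(118) = [118, 73, 54, 142, 103, 17, 133] for k=0..6.
3 cycles of lengths [74, 74, 1].
Σ(ℓ_i−1) = 149−3 = 146; sign = (−1)^146 = +1.
Via Zolotarev, sign(π_{113}) = (113|149) = +1.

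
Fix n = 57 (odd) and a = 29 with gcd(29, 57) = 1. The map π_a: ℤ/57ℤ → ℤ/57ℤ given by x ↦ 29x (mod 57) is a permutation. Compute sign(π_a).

+1

Orbit of 55 under x↦29x: [55, 56, 28, 14, 7, 32, 16]… (length divides ord_57(29)).
The orbit structure of x ↦ 29x mod 57: 5 orbits of sizes [18, 18, 18, 2, 1].
sign(π) = (−1)^{n − #cycles} = (−1)^{57−5} = (−1)^52 = +1.
(29|57)_J = +1 (Zolotarev's lemma cross-check).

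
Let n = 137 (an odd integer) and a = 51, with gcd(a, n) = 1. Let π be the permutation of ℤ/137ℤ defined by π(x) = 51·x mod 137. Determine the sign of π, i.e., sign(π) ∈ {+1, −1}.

Trace 61: π^k(61) = [61, 97, 15, 80, 107, 114, 60] for k=0..6.
Cycle type of π: 136 + 1; total 2 cycles.
2 cycles on 137: each ℓ→(−1)^(ℓ−1), product (−1)^135 = -1.
Check: (51/137) = -1 by Zolotarev.

-1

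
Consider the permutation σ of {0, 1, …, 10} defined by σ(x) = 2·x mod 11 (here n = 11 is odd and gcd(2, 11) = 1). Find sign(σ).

Orbit of 2 under x↦2x: [2, 4, 8, 5, 10, 9, 7]… (length divides ord_11(2)).
Decompose π into cycles: lengths [10, 1] (2 cycles, including the fixed point 0).
2 cycles on 11: each ℓ→(−1)^(ℓ−1), product (−1)^9 = -1.

-1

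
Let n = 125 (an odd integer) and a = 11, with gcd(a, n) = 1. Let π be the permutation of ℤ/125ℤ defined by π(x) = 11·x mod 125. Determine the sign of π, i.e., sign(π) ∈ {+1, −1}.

+1

Orbit of 61 under x↦11x: [61, 46, 6, 66, 101, 111, 96]… (length divides ord_125(11)).
Cycle type of π: 25×4 + 5×4 + 1×5; total 13 cycles.
n − c = 125 − 13 = 112; sign = (−1)^112 = +1.
Check: (11/125) = +1 by Zolotarev.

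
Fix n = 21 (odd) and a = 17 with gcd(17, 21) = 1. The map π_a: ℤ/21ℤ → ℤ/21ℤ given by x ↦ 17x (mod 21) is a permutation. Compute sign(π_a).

+1

Orbit of 17 under x↦17x: [17, 16, 20, 4, 5, 1]… (length divides ord_21(17)).
Cycle lengths of π_17 on ℤ/21ℤ: [6, 6, 6, 2, 1]; 5 cycles in total.
sign(π) = (−1)^{n − #cycles} = (−1)^{21−5} = (−1)^16 = +1.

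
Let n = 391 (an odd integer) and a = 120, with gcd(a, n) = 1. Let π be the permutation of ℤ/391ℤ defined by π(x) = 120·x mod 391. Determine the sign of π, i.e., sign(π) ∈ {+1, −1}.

-1

Trace 86: π^k(86) = [86, 154, 103, 239, 137, 18, 205] for k=0..6.
π_120 has 34 disjoint cycles with lengths [22, 22, 22, 22, 22, 22, 22, 22, 22, 22, 22, 22, 22, 22, 22, 22, 22, 1, 1, 1, 1, 1, 1, 1, 1, 1, 1, 1, 1, 1, 1, 1, 1, 1] on {0,…,390}.
With 34 cycles on 391 points, sign = (−1)^{391−34} = -1.
Zolotarev: (120|391) = -1, matching the cycle-count sign.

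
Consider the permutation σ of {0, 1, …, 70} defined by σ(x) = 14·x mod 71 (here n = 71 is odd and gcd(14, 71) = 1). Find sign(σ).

-1

Orbit of 25 under x↦14x: [25, 66, 1, 14, 54, 46, 5]… (length divides ord_71(14)).
Cycle lengths of π_14 on ℤ/71ℤ: [10, 10, 10, 10, 10, 10, 10, 1]; 8 cycles in total.
With 8 cycles on 71 points, sign = (−1)^{71−8} = -1.
Via Zolotarev, sign(π_{14}) = (14|71) = -1.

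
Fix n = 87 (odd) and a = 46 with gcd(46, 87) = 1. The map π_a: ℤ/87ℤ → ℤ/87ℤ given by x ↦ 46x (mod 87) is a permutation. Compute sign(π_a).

-1

Trace 1: π^k(1) = [1, 46, 28, 70] for k=0..3.
The orbit structure of x ↦ 46x mod 87: 24 orbits of sizes [4, 4, 4, 4, 4, 4, 4, 4, 4, 4, 4, 4, 4, 4, 4, 4, 4, 4, 4, 4, 4, 1, 1, 1].
87 − 24 = 63 transpositions; sign(π) = (−1)^63 = -1.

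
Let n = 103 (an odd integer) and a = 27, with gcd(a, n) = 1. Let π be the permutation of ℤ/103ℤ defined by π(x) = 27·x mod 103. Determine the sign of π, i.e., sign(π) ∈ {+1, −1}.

-1

Orbit of 102 under x↦27x: [102, 76, 95, 93, 39, 23, 3]… (length divides ord_103(27)).
Cycle type of π: 34×3 + 1; total 4 cycles.
n − c = 103 − 4 = 99; sign = (−1)^99 = -1.
The Jacobi symbol (27|103) = -1 (Zolotarev) agrees.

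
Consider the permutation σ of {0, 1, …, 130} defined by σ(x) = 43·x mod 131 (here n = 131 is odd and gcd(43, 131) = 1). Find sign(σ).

+1

Start at x=45: 45 → 101 → 20 → 74 → 38 → 62 → 46 → … (one orbit).
Decompose π into cycles: lengths [65, 65, 1] (3 cycles, including the fixed point 0).
n − c = 131 − 3 = 128; sign = (−1)^128 = +1.
(43|131)_J = +1 (Zolotarev's lemma cross-check).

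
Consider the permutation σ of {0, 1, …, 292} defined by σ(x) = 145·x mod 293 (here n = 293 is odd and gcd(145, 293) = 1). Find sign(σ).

Start at x=233: 233 → 90 → 158 → 56 → 209 → 126 → 104 → … (one orbit).
Cycle lengths of π_145 on ℤ/293ℤ: [146, 146, 1]; 3 cycles in total.
3 cycles on 293: each ℓ→(−1)^(ℓ−1), product (−1)^290 = +1.
The Jacobi symbol (145|293) = +1 (Zolotarev) agrees.

+1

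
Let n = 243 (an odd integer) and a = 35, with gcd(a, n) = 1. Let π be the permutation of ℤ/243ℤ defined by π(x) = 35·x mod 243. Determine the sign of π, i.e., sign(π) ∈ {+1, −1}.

Start at x=55: 55 → 224 → 64 → 53 → 154 → 44 → 82 → … (one orbit).
π_35 has 14 disjoint cycles with lengths [54, 54, 54, 18, 18, 18, 6, 6, 6, 2, 2, 2, 2, 1] on {0,…,242}.
243 − 14 = 229 transpositions; sign(π) = (−1)^229 = -1.
The Jacobi symbol (35|243) = -1 (Zolotarev) agrees.

-1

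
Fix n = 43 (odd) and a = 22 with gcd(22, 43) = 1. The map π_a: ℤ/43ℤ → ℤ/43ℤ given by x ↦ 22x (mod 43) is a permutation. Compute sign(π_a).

-1

Trace 2: π^k(2) = [2, 1, 22, 11, 27, 35, 39] for k=0..6.
Cycle lengths of π_22 on ℤ/43ℤ: [14, 14, 14, 1]; 4 cycles in total.
43 − 4 = 39 transpositions; sign(π) = (−1)^39 = -1.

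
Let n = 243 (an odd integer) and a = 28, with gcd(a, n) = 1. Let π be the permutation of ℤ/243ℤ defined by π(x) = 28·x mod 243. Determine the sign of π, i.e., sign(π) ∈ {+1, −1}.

+1

Start at x=190: 190 → 217 → 1 → 28 → 55 → 82 → 109 → … (one orbit).
π_28 has 63 disjoint cycles with lengths [9, 9, 9, 9, 9, 9, 9, 9, 9, 9, 9, 9, 9, 9, 9, 9, 9, 9, 3, 3, 3, 3, 3, 3, 3, 3, 3, 3, 3, 3, 3, 3, 3, 3, 3, 3, 1, 1, 1, 1, 1, 1, 1, 1, 1, 1, 1, 1, 1, 1, 1, 1, 1, 1, 1, 1, 1, 1, 1, 1, 1, 1, 1] on {0,…,242}.
243 − 63 = 180 transpositions; sign(π) = (−1)^180 = +1.
The Jacobi symbol (28|243) = +1 (Zolotarev) agrees.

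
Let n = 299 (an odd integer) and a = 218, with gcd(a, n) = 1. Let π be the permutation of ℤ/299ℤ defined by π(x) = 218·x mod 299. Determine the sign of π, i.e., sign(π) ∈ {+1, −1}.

-1

Orbit of 43 under x↦218x: [43, 105, 166, 9, 168, 146, 134]… (length divides ord_299(218)).
The orbit structure of x ↦ 218x mod 299: 8 orbits of sizes [66, 66, 66, 66, 22, 6, 6, 1].
sign(π) = (−1)^{n − #cycles} = (−1)^{299−8} = (−1)^291 = -1.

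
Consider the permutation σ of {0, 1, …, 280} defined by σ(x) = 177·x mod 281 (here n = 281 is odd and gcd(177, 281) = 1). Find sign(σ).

-1

Trace 199: π^k(199) = [199, 98, 205, 36, 190, 191, 87] for k=0..6.
π_177 has 2 disjoint cycles with lengths [280, 1] on {0,…,280}.
2 cycles on 281: each ℓ→(−1)^(ℓ−1), product (−1)^279 = -1.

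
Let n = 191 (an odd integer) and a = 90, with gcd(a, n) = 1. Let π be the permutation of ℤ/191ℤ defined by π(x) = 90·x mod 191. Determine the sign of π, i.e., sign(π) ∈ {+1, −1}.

Orbit of 154 under x↦90x: [154, 108, 170, 20, 81, 32, 15]… (length divides ord_191(90)).
3 cycles of lengths [95, 95, 1].
With 3 cycles on 191 points, sign = (−1)^{191−3} = +1.
The Jacobi symbol (90|191) = +1 (Zolotarev) agrees.

+1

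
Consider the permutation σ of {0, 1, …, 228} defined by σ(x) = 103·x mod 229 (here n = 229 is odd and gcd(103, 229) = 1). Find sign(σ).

Start at x=19: 19 → 125 → 51 → 215 → 161 → 95 → 167 → … (one orbit).
Decompose π into cycles: lengths [114, 114, 1] (3 cycles, including the fixed point 0).
With 3 cycles on 229 points, sign = (−1)^{229−3} = +1.

+1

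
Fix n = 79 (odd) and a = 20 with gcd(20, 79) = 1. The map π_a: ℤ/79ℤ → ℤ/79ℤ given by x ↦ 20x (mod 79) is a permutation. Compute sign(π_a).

+1

Trace 16: π^k(16) = [16, 4, 1, 20, 5, 21, 25] for k=0..6.
Cycle lengths of π_20 on ℤ/79ℤ: [39, 39, 1]; 3 cycles in total.
With 3 cycles on 79 points, sign = (−1)^{79−3} = +1.
The Jacobi symbol (20|79) = +1 (Zolotarev) agrees.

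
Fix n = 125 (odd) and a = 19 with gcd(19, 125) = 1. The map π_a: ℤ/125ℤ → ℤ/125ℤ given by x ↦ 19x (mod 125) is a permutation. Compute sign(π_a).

+1

Orbit of 21 under x↦19x: [21, 24, 81, 39, 116, 79, 1]… (length divides ord_125(19)).
Decompose π into cycles: lengths [50, 50, 10, 10, 2, 2, 1] (7 cycles, including the fixed point 0).
sign(π) = (−1)^{n − #cycles} = (−1)^{125−7} = (−1)^118 = +1.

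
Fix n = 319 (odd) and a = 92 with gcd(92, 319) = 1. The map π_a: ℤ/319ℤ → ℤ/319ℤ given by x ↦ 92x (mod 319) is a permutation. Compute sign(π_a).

Trace 92: π^k(92) = [92, 170, 9, 190, 254, 81, 115] for k=0..6.
Cycle lengths of π_92 on ℤ/319ℤ: [70, 70, 70, 70, 14, 14, 5, 5, 1]; 9 cycles in total.
319 − 9 = 310 transpositions; sign(π) = (−1)^310 = +1.
The Jacobi symbol (92|319) = +1 (Zolotarev) agrees.

+1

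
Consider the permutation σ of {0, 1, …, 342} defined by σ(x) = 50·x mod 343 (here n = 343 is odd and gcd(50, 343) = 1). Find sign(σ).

Start at x=1: 1 → 50 → 99 → 148 → 197 → 246 → 295 → 1 (one orbit).
The orbit structure of x ↦ 50x mod 343: 91 orbits of sizes [7, 7, 7, 7, 7, 7, 7, 7, 7, 7, 7, 7, 7, 7, 7, 7, 7, 7, 7, 7, 7, 7, 7, 7, 7, 7, 7, 7, 7, 7, 7, 7, 7, 7, 7, 7, 7, 7, 7, 7, 7, 7, 1, 1, 1, 1, 1, 1, 1, 1, 1, 1, 1, 1, 1, 1, 1, 1, 1, 1, 1, 1, 1, 1, 1, 1, 1, 1, 1, 1, 1, 1, 1, 1, 1, 1, 1, 1, 1, 1, 1, 1, 1, 1, 1, 1, 1, 1, 1, 1, 1].
With 91 cycles on 343 points, sign = (−1)^{343−91} = +1.
Zolotarev: (50|343) = +1, matching the cycle-count sign.

+1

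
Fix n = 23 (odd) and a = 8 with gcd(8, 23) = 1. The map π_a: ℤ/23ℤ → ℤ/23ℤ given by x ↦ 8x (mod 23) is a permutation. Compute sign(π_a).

+1

Start at x=3: 3 → 1 → 8 → 18 → 6 → 2 → 16 → … (one orbit).
3 cycles of lengths [11, 11, 1].
3 cycles on 23: each ℓ→(−1)^(ℓ−1), product (−1)^20 = +1.
(8|23)_J = +1 (Zolotarev's lemma cross-check).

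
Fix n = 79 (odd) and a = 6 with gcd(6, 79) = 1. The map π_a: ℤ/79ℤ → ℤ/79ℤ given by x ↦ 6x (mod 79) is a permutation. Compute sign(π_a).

-1

Trace 9: π^k(9) = [9, 54, 8, 48, 51, 69, 19] for k=0..6.
The orbit structure of x ↦ 6x mod 79: 2 orbits of sizes [78, 1].
sign(π) = (−1)^{n − #cycles} = (−1)^{79−2} = (−1)^77 = -1.
The Jacobi symbol (6|79) = -1 (Zolotarev) agrees.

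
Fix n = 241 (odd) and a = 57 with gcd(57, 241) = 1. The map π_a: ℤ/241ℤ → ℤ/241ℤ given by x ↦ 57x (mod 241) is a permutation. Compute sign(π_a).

Trace 76: π^k(76) = [76, 235, 140, 27, 93, 240, 184] for k=0..6.
π_57 has 4 disjoint cycles with lengths [80, 80, 80, 1] on {0,…,240}.
Σ(ℓ_i−1) = 241−4 = 237; sign = (−1)^237 = -1.

-1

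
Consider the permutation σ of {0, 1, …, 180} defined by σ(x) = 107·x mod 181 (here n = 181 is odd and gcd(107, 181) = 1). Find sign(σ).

Trace 150: π^k(150) = [150, 122, 22, 1, 107, 46, 35] for k=0..6.
The orbit structure of x ↦ 107x mod 181: 10 orbits of sizes [20, 20, 20, 20, 20, 20, 20, 20, 20, 1].
With 10 cycles on 181 points, sign = (−1)^{181−10} = -1.

-1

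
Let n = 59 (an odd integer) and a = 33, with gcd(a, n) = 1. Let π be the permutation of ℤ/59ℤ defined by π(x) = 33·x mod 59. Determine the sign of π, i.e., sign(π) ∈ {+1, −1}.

Start at x=3: 3 → 40 → 22 → 18 → 4 → 14 → 49 → … (one orbit).
Cycle lengths of π_33 on ℤ/59ℤ: [58, 1]; 2 cycles in total.
n − c = 59 − 2 = 57; sign = (−1)^57 = -1.
Via Zolotarev, sign(π_{33}) = (33|59) = -1.

-1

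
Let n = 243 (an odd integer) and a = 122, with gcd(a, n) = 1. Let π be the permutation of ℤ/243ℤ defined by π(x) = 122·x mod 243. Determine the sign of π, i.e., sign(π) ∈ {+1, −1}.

-1

Orbit of 193 under x↦122x: [193, 218, 109, 176, 88, 44, 22]… (length divides ord_243(122)).
Cycle lengths of π_122 on ℤ/243ℤ: [162, 54, 18, 6, 2, 1]; 6 cycles in total.
243 − 6 = 237 transpositions; sign(π) = (−1)^237 = -1.
Via Zolotarev, sign(π_{122}) = (122|243) = -1.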